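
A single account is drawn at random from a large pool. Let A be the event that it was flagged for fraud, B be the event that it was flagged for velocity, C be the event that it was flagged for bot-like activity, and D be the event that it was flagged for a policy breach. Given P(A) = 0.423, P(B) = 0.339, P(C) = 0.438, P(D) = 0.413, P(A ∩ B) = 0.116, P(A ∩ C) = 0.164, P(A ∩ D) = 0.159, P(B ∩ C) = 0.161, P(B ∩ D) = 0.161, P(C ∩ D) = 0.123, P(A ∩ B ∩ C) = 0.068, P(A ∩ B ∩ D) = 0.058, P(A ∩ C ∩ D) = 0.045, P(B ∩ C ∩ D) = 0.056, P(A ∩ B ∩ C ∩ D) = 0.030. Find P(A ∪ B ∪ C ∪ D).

0.926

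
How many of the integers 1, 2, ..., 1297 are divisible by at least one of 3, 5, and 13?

Inclusion–exclusion gives
⌊1297/3⌋ + ⌊1297/5⌋ + ⌊1297/13⌋ − ⌊1297/15⌋ − ⌊1297/39⌋ − ⌊1297/65⌋ + ⌊1297/195⌋ = 432 + 259 + 99 − 86 − 33 − 19 + 6 = 658

658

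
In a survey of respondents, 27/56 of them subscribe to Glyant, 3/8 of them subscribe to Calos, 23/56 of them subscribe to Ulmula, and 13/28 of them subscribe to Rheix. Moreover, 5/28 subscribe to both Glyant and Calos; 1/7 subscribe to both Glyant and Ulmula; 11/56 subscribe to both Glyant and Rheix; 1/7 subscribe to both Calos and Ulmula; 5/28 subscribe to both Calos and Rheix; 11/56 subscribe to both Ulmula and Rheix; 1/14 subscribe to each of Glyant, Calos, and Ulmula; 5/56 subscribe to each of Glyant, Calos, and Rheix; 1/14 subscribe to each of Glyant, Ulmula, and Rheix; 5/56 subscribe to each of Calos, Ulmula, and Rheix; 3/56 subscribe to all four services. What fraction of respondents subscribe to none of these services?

1/28

P(≥1) = 27/56 + 3/8 + 23/56 + 13/28 − 5/28 − 1/7 − 11/56 − 1/7 − 5/28 − 11/56 + 1/14 + 5/56 + 1/14 + 5/56 − 3/56 = 27/28
P(none) = 1 − 27/28 = 1/28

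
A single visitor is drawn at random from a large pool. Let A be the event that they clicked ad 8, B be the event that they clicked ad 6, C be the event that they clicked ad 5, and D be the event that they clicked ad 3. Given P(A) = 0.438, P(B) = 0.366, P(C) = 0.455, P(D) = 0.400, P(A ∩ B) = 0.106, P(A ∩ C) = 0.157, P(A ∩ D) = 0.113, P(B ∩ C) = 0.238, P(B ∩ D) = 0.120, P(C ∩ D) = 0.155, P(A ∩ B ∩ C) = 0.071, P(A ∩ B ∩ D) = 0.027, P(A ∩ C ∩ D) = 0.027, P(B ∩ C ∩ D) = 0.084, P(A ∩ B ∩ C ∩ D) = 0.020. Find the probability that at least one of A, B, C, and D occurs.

0.959

P(A ∪ B ∪ C ∪ D) = 0.438 + 0.366 + 0.455 + 0.400 − 0.106 − 0.157 − 0.113 − 0.238 − 0.120 − 0.155 + 0.071 + 0.027 + 0.027 + 0.084 − 0.020 = 0.959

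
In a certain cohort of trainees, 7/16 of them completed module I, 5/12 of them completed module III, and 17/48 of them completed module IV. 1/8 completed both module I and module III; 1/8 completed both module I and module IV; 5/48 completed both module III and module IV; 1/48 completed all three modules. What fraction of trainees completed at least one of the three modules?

7/8

P(≥1) = 7/16 + 5/12 + 17/48 − 1/8 − 1/8 − 5/48 + 1/48 = 7/8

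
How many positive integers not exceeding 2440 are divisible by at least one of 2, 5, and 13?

1539

floor(2440/2) + floor(2440/5) + floor(2440/13) − floor(2440/10) − floor(2440/26) − floor(2440/65) + floor(2440/130) = 1220 + 488 + 187 − 244 − 93 − 37 + 18 = 1539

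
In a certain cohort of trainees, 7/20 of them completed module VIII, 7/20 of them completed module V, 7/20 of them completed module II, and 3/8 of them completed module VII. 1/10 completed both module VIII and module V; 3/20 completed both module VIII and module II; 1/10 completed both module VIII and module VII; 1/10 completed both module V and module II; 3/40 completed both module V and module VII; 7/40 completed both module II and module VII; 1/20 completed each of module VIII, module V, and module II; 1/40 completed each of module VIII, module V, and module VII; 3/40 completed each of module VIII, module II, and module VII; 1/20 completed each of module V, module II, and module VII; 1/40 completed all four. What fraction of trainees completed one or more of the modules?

9/10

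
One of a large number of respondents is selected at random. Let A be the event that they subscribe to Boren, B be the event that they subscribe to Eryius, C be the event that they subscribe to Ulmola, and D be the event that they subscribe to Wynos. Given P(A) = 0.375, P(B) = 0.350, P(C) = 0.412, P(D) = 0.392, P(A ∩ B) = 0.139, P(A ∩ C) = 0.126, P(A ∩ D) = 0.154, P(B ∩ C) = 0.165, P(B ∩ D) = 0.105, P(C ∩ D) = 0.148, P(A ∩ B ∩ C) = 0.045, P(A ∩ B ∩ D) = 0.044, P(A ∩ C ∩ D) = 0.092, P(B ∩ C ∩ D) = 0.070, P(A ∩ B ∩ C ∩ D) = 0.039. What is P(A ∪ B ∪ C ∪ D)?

0.904

P(A ∪ B ∪ C ∪ D) = 0.375 + 0.350 + 0.412 + 0.392 − 0.139 − 0.126 − 0.154 − 0.165 − 0.105 − 0.148 + 0.045 + 0.044 + 0.092 + 0.070 − 0.039 = 0.904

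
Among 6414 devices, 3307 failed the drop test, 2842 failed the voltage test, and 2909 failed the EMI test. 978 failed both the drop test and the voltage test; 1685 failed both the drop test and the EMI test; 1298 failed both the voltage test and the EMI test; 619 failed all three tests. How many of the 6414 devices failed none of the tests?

698

By inclusion–exclusion:
N(≥1) = 3307 + 2842 + 2909 − 978 − 1685 − 1298 + 619 = 5716
None: 6414 − 5716 = 698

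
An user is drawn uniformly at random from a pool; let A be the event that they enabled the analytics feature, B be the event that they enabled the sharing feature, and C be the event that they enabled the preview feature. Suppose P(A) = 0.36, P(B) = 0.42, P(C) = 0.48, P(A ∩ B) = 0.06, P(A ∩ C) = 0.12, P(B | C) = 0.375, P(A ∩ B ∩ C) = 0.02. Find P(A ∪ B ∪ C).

0.92

P(B ∩ C) = P(C)·P(B|C) = 0.48 × 0.375 = 0.18
P(A ∪ B ∪ C) = 0.36 + 0.42 + 0.48 − 0.06 − 0.12 − 0.18 + 0.02 = 0.92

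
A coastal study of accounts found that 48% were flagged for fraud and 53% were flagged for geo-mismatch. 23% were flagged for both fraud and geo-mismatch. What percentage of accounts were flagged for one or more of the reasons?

78%

P(union) = 48 + 53 − 23 = 78%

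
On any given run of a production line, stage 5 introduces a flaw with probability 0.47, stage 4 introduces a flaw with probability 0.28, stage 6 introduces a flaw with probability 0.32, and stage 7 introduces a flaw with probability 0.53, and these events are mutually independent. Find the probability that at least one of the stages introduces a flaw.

0.87804064

P(none) = (1 − 0.47) × (1 − 0.28) × (1 − 0.32) × (1 − 0.53) = 0.53 × 0.72 × 0.68 × 0.47 = 0.12195936
P(at least one) = 1 − 0.12195936 = 0.87804064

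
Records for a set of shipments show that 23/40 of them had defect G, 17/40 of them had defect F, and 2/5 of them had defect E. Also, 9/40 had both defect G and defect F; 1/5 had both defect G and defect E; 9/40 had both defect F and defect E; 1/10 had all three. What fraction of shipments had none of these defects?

P(≥1) = 23/40 + 17/40 + 2/5 − 9/40 − 1/5 − 9/40 + 1/10 = 17/20
P(none) = 1 − 17/20 = 3/20

3/20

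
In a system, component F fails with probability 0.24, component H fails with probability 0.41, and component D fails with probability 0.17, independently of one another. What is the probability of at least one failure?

0.627828

P(none) = (1 − 0.24) × (1 − 0.41) × (1 − 0.17) = 0.76 × 0.59 × 0.83 = 0.372172
P(at least one) = 1 − 0.372172 = 0.627828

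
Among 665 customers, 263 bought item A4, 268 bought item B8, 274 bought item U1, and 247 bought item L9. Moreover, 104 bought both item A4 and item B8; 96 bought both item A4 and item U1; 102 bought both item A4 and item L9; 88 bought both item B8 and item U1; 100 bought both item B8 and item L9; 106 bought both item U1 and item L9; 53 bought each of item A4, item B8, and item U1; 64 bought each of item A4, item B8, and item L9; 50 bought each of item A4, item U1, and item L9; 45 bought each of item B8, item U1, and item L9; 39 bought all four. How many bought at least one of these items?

|union| = 263 + 268 + 274 + 247 − 104 − 96 − 102 − 88 − 100 − 106 + 53 + 64 + 50 + 45 − 39 = 629

629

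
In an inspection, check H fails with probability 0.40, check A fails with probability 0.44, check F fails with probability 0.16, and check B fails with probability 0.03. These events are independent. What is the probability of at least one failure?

P(none) = (1 − 0.40) × (1 − 0.44) × (1 − 0.16) × (1 − 0.03) = 0.60 × 0.56 × 0.84 × 0.97 = 0.2737728
P(at least one) = 1 − 0.2737728 = 0.7262272

0.7262272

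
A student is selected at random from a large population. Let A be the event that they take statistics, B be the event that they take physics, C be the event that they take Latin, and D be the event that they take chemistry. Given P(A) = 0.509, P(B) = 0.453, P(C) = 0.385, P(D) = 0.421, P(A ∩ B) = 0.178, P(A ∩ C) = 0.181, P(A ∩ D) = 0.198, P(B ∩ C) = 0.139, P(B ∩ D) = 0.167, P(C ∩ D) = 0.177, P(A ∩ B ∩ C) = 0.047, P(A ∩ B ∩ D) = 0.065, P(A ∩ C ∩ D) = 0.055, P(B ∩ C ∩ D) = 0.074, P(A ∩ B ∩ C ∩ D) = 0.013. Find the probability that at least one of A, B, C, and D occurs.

0.956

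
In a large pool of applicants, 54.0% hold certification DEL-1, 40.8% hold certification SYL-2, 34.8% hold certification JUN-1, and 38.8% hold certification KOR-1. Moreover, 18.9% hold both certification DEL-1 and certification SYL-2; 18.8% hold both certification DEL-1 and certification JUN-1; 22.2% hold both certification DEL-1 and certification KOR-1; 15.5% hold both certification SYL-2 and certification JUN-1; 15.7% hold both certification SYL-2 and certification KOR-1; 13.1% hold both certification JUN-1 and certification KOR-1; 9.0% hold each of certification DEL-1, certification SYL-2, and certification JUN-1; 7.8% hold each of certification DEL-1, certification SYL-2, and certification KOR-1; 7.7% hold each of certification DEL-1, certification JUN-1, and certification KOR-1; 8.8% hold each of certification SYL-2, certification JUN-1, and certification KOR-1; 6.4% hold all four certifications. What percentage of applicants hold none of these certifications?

8.9%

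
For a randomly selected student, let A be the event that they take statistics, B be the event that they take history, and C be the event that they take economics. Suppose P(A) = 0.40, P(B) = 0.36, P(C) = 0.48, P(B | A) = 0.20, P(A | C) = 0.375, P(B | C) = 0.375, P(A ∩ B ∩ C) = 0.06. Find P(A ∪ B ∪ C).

0.86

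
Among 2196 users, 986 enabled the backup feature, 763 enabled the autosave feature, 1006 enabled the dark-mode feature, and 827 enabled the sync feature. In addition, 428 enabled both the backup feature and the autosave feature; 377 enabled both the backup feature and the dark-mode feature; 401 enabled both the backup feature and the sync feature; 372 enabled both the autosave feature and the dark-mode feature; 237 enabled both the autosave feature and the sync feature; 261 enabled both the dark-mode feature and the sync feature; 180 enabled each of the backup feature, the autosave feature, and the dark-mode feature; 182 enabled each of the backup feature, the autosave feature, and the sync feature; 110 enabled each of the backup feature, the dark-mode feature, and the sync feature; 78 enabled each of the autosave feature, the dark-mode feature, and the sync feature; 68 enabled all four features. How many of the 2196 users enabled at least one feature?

By inclusion-exclusion,
|at least one| = 986 + 763 + 1006 + 827 − 428 − 377 − 401 − 372 − 237 − 261 + 180 + 182 + 110 + 78 − 68 = 1988

1988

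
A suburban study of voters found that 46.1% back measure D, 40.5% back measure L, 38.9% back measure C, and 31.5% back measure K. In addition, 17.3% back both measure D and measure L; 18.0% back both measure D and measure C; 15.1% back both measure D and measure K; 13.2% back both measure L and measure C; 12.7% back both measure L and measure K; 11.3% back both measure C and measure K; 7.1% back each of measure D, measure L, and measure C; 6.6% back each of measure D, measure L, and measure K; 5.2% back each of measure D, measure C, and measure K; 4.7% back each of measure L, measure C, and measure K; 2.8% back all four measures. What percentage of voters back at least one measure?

90.2%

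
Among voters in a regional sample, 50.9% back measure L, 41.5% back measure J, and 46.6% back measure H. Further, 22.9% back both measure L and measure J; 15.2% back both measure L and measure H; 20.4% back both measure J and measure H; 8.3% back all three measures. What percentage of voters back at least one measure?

88.8%

P(at least one) = 50.9 + 41.5 + 46.6 − 22.9 − 15.2 − 20.4 + 8.3 = 88.8%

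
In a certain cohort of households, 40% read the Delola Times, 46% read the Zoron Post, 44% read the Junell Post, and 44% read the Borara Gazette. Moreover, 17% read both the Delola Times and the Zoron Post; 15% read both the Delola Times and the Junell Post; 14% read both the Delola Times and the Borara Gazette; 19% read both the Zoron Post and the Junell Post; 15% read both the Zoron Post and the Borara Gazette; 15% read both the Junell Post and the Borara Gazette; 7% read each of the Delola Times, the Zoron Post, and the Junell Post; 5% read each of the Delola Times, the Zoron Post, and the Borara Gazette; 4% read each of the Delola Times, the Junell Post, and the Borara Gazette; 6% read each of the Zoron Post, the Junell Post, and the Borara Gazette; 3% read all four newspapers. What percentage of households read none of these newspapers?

2%

Using inclusion–exclusion:
P(union) = 40 + 46 + 44 + 44 − 17 − 15 − 14 − 19 − 15 − 15 + 7 + 5 + 4 + 6 − 3 = 98%
P(none) = 100% − 98% = 2%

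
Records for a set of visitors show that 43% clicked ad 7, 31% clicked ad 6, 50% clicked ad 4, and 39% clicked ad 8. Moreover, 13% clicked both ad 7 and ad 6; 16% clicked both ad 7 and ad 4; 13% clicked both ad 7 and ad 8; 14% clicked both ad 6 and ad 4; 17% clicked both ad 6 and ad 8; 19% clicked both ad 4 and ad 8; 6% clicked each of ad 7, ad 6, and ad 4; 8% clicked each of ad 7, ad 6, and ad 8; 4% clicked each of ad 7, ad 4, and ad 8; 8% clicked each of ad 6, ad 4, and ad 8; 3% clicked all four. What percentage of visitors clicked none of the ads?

6%

Using inclusion–exclusion:
P(at least one) = 43 + 31 + 50 + 39 − 13 − 16 − 13 − 14 − 17 − 19 + 6 + 8 + 4 + 8 − 3 = 94%
P(none) = 100% − 94% = 6%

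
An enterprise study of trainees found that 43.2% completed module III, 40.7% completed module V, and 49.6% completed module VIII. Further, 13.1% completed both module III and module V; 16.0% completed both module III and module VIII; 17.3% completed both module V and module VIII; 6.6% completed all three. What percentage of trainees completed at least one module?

93.7%

By inclusion-exclusion,
P(at least one) = 43.2 + 40.7 + 49.6 − 13.1 − 16.0 − 17.3 + 6.6 = 93.7%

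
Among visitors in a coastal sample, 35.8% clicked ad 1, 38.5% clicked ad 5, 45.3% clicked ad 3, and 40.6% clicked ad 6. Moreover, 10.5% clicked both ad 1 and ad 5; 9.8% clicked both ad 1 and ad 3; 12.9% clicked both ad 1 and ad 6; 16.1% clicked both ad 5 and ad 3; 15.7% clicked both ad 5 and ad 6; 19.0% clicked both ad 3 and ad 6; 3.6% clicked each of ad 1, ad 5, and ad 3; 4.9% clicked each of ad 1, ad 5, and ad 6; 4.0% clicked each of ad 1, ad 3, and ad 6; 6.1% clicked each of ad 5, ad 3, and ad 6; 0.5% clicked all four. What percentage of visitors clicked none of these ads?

5.7%

P(≥1) = 35.8 + 38.5 + 45.3 + 40.6 − 10.5 − 9.8 − 12.9 − 16.1 − 15.7 − 19.0 + 3.6 + 4.9 + 4.0 + 6.1 − 0.5 = 94.3%
P(none) = 100% − 94.3% = 5.7%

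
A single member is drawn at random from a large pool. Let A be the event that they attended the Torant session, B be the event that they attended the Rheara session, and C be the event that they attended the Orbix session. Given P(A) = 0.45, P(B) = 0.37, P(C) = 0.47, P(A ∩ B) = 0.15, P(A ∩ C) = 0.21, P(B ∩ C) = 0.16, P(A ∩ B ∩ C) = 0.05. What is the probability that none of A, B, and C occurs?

P(A ∪ B ∪ C) = 0.45 + 0.37 + 0.47 − 0.15 − 0.21 − 0.16 + 0.05 = 0.82
P(none) = 1 − 0.82 = 0.18

0.18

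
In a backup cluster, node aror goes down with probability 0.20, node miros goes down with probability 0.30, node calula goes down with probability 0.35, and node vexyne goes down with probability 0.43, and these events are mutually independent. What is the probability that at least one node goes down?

0.79252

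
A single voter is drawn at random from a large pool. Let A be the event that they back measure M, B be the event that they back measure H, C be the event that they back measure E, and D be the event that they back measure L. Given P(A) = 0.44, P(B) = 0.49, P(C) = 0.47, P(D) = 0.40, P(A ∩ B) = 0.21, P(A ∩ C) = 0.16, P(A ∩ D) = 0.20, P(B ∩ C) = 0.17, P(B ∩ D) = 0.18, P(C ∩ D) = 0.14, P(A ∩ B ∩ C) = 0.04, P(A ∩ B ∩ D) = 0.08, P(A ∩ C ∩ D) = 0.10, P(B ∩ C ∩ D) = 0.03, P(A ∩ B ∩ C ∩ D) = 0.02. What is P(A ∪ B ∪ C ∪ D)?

P(A ∪ B ∪ C ∪ D) = 0.44 + 0.49 + 0.47 + 0.40 − 0.21 − 0.16 − 0.20 − 0.17 − 0.18 − 0.14 + 0.04 + 0.08 + 0.10 + 0.03 − 0.02 = 0.97

0.97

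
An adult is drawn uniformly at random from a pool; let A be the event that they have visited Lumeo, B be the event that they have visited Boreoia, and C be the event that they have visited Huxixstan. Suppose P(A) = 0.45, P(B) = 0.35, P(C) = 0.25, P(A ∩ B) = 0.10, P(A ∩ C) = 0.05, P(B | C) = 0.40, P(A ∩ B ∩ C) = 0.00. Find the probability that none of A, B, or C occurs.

0.20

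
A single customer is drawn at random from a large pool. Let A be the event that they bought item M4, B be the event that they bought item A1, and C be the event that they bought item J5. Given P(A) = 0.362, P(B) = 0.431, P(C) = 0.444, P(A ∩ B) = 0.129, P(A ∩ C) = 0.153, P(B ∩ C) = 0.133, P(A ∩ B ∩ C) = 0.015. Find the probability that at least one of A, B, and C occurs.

Using inclusion–exclusion:
P(A ∪ B ∪ C) = 0.362 + 0.431 + 0.444 − 0.129 − 0.153 − 0.133 + 0.015 = 0.837

0.837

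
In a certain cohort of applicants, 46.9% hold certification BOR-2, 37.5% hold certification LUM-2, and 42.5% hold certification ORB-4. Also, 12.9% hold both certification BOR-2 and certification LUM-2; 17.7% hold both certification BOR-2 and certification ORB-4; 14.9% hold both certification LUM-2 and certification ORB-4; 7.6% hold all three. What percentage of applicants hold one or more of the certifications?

89.0%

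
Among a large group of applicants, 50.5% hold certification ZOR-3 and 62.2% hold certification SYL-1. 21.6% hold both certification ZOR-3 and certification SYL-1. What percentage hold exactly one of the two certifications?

69.5%

Using the inclusion–exclusion count for exactly one event:
P(exactly one) = 50.5 + 62.2 − 2·21.6 = 69.5%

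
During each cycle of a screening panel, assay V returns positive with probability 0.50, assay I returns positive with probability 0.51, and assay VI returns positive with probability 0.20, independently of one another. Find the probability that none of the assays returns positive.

Independence gives P(none) = ∏(1 − pᵢ).
P(none) = (1 − 0.50) × (1 − 0.51) × (1 − 0.20) = 0.50 × 0.49 × 0.80 = 0.196

0.196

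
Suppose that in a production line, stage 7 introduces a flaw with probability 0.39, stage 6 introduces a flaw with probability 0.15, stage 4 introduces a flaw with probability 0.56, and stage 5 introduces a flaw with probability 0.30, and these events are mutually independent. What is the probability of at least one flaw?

P(none) = (1 − 0.39) × (1 − 0.15) × (1 − 0.56) × (1 − 0.30) = 0.61 × 0.85 × 0.44 × 0.70 = 0.159698
P(at least one) = 1 − 0.159698 = 0.840302

0.840302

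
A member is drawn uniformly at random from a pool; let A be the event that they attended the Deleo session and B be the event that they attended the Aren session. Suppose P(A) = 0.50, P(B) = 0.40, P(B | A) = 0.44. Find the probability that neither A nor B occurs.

0.32

P(A ∩ B) = P(A)·P(B|A) = 0.50 × 0.44 = 0.22
P(A ∪ B) = 0.50 + 0.40 − 0.22 = 0.68
P(none) = 1 − 0.68 = 0.32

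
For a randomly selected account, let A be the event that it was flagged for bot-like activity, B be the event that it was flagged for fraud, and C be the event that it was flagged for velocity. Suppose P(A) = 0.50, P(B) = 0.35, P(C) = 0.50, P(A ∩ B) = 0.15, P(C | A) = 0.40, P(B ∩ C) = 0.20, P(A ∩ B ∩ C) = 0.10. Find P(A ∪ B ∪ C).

0.90

P(A ∩ C) = P(A)·P(C|A) = 0.50 × 0.40 = 0.20
By inclusion–exclusion:
P(A ∪ B ∪ C) = 0.50 + 0.35 + 0.50 − 0.15 − 0.20 − 0.20 + 0.10 = 0.90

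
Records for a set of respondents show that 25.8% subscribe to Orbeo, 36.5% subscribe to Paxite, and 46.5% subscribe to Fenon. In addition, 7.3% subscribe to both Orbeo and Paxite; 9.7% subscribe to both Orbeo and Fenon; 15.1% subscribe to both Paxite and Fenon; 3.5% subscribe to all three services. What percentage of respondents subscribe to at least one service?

Apply inclusion-exclusion:
P(union) = 25.8 + 36.5 + 46.5 − 7.3 − 9.7 − 15.1 + 3.5 = 80.2%

80.2%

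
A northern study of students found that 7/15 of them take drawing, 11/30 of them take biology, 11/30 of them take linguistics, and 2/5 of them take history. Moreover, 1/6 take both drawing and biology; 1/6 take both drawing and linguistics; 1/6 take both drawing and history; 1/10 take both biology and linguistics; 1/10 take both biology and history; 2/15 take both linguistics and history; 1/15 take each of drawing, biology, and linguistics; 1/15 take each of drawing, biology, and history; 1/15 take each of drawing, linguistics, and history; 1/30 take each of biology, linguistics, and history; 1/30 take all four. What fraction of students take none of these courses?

1/30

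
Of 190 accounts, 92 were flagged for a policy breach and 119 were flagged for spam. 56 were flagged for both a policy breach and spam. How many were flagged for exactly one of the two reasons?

By inclusion–exclusion (exactly-one form):
|exactly one| = 92 + 119 − 2·56 = 99

99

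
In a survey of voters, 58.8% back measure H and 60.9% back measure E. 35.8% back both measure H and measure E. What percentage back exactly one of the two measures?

48.1%

Using the inclusion–exclusion count for exactly one event:
P(exactly one) = 58.8 + 60.9 − 2·35.8 = 48.1%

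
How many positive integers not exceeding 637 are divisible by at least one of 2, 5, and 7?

419

Inclusion–exclusion gives
floor(637/2) + floor(637/5) + floor(637/7) − floor(637/10) − floor(637/14) − floor(637/35) + floor(637/70) = 318 + 127 + 91 − 63 − 45 − 18 + 9 = 419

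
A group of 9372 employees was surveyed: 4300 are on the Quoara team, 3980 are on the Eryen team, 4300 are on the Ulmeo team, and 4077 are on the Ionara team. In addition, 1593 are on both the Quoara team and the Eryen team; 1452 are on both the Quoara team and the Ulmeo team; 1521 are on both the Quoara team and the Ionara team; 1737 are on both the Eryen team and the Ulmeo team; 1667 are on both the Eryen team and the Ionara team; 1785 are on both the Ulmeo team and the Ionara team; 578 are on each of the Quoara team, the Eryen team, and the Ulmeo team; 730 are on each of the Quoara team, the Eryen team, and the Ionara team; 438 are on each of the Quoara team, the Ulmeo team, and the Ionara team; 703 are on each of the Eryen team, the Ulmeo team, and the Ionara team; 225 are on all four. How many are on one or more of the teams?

|union| = 4300 + 3980 + 4300 + 4077 − 1593 − 1452 − 1521 − 1737 − 1667 − 1785 + 578 + 730 + 438 + 703 − 225 = 9126

9126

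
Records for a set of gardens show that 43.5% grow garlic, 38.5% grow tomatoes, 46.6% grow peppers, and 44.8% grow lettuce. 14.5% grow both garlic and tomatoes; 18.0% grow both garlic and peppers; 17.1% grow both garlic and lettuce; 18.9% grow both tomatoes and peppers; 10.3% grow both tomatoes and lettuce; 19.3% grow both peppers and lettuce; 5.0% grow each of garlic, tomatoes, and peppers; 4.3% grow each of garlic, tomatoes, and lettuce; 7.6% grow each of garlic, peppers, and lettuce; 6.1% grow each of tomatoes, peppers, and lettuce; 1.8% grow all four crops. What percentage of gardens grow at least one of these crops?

Apply inclusion-exclusion:
P(at least one) = 43.5 + 38.5 + 46.6 + 44.8 − 14.5 − 18.0 − 17.1 − 18.9 − 10.3 − 19.3 + 5.0 + 4.3 + 7.6 + 6.1 − 1.8 = 96.5%

96.5%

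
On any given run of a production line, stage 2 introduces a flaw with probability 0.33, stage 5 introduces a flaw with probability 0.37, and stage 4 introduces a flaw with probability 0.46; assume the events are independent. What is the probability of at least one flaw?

0.772066

Independence gives P(none) = ∏(1 − pᵢ).
P(none) = (1 − 0.33) × (1 − 0.37) × (1 − 0.46) = 0.67 × 0.63 × 0.54 = 0.227934
P(at least one) = 1 − 0.227934 = 0.772066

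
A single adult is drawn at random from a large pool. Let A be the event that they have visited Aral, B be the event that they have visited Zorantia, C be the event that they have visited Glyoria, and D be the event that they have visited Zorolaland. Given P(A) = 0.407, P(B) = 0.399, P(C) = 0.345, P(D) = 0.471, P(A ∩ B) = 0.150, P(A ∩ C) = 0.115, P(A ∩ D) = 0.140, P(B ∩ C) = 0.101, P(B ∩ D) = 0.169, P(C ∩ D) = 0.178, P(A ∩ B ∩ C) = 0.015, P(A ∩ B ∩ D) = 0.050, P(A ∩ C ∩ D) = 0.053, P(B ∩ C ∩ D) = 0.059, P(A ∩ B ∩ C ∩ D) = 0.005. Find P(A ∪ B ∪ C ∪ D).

0.941

By inclusion-exclusion,
P(A ∪ B ∪ C ∪ D) = 0.407 + 0.399 + 0.345 + 0.471 − 0.150 − 0.115 − 0.140 − 0.101 − 0.169 − 0.178 + 0.015 + 0.050 + 0.053 + 0.059 − 0.005 = 0.941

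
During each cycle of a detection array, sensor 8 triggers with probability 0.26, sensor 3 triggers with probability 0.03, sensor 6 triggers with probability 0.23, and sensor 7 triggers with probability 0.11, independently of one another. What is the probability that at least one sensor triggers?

P(none) = (1 − 0.26) × (1 − 0.03) × (1 − 0.23) × (1 − 0.11) = 0.74 × 0.97 × 0.77 × 0.89 = 0.49190834
P(at least one) = 1 − 0.49190834 = 0.50809166

0.50809166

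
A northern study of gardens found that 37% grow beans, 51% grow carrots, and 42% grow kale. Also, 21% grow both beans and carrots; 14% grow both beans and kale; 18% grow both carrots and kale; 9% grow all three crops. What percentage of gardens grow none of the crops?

14%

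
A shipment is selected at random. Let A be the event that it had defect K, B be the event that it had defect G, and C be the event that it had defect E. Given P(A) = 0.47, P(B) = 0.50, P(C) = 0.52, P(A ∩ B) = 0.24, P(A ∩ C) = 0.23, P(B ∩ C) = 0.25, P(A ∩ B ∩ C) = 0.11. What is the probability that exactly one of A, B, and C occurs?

0.38

P(exactly one) = 0.47 + 0.50 + 0.52 − 2·0.24 − 2·0.23 − 2·0.25 + 3·0.11 = 0.38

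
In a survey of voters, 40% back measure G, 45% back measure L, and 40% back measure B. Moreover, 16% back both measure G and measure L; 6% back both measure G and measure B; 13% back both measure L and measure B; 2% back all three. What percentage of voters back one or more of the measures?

Apply inclusion-exclusion:
P(at least one) = 40 + 45 + 40 − 16 − 6 − 13 + 2 = 92%

92%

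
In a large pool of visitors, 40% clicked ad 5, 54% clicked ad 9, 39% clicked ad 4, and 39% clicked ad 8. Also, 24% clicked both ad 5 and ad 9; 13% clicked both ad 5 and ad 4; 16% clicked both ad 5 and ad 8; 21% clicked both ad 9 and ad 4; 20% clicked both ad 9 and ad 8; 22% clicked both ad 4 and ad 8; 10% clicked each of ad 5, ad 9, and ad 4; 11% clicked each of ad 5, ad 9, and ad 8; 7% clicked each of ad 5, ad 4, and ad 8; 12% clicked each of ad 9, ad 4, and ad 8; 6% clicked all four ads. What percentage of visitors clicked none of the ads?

By inclusion-exclusion,
P(union) = 40 + 54 + 39 + 39 − 24 − 13 − 16 − 21 − 20 − 22 + 10 + 11 + 7 + 12 − 6 = 90%
P(none) = 100% − 90% = 10%

10%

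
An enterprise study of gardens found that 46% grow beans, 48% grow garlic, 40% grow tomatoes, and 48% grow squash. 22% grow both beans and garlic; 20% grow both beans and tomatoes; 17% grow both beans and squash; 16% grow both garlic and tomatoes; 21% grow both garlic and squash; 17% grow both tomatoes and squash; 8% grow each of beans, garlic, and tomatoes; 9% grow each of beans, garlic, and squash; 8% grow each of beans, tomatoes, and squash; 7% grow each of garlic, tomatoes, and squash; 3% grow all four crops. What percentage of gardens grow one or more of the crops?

98%

By inclusion–exclusion:
P(union) = 46 + 48 + 40 + 48 − 22 − 20 − 17 − 16 − 21 − 17 + 8 + 9 + 8 + 7 − 3 = 98%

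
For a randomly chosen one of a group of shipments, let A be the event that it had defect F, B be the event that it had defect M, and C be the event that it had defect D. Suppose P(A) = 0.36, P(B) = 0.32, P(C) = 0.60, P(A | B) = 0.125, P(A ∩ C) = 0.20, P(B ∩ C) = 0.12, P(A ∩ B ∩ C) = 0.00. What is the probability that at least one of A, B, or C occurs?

0.92

P(A ∩ B) = P(B)·P(A|B) = 0.32 × 0.125 = 0.04
Apply inclusion-exclusion:
P(A ∪ B ∪ C) = 0.36 + 0.32 + 0.60 − 0.04 − 0.20 − 0.12 + 0.00 = 0.92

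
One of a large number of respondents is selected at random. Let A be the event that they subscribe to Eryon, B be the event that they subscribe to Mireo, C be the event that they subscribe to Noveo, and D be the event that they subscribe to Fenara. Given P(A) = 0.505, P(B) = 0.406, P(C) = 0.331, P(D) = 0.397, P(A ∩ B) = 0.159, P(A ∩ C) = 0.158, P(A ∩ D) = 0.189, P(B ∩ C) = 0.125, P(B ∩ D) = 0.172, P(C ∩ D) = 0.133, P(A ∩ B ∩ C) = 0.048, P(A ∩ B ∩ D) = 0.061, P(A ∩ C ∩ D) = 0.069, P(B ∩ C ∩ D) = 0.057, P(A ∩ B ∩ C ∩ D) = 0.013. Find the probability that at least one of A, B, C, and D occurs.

By inclusion–exclusion:
P(A ∪ B ∪ C ∪ D) = 0.505 + 0.406 + 0.331 + 0.397 − 0.159 − 0.158 − 0.189 − 0.125 − 0.172 − 0.133 + 0.048 + 0.061 + 0.069 + 0.057 − 0.013 = 0.925

0.925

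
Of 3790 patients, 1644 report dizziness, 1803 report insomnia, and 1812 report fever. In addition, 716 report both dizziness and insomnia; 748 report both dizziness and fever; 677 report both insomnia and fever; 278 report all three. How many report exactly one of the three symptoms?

By inclusion–exclusion (exactly-one form):
|exactly one| = 1644 + 1803 + 1812 − 2·716 − 2·748 − 2·677 + 3·278 = 1811

1811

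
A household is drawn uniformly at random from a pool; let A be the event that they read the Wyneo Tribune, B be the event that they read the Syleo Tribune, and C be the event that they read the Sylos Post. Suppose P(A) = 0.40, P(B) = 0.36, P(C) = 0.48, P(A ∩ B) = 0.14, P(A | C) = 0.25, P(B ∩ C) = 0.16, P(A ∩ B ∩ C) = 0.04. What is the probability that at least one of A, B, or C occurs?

0.86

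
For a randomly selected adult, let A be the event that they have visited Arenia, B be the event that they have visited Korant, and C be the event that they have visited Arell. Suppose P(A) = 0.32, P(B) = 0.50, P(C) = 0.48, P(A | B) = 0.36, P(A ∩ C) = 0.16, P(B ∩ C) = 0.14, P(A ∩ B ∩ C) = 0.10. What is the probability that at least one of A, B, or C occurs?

P(A ∩ B) = P(B)·P(A|B) = 0.50 × 0.36 = 0.18
P(A ∪ B ∪ C) = 0.32 + 0.50 + 0.48 − 0.18 − 0.16 − 0.14 + 0.10 = 0.92

0.92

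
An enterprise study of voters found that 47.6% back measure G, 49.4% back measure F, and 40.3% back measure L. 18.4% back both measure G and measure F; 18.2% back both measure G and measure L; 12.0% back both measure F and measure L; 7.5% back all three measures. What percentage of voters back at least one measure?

96.2%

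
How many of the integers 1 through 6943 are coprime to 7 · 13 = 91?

Using inclusion–exclusion:
991 + 534 − 76 = 1449
6943 − 1449 = 5494

5494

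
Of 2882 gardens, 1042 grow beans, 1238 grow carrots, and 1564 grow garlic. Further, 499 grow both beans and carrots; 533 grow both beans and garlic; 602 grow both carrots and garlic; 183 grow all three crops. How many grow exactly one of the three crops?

1125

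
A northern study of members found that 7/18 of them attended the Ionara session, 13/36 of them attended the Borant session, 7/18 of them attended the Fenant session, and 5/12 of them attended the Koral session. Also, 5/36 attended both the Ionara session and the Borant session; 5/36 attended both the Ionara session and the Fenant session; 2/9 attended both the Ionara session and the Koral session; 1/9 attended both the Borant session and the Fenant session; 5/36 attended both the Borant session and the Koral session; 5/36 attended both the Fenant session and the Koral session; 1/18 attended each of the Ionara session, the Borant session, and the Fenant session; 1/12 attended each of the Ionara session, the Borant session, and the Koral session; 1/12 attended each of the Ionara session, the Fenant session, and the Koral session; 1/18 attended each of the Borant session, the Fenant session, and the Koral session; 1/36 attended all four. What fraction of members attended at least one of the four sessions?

11/12

By inclusion-exclusion,
P(union) = 7/18 + 13/36 + 7/18 + 5/12 − 5/36 − 5/36 − 2/9 − 1/9 − 5/36 − 5/36 + 1/18 + 1/12 + 1/12 + 1/18 − 1/36 = 11/12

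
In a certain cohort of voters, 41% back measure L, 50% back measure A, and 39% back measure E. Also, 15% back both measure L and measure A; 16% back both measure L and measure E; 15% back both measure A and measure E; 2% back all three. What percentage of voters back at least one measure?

86%

Inclusion–exclusion gives
P(at least one) = 41 + 50 + 39 − 15 − 16 − 15 + 2 = 86%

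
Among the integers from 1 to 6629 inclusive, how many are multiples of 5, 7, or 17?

By inclusion-exclusion,
floor(6629/5) + floor(6629/7) + floor(6629/17) − floor(6629/35) − floor(6629/85) − floor(6629/119) + floor(6629/595) = 1325 + 947 + 389 − 189 − 77 − 55 + 11 = 2351

2351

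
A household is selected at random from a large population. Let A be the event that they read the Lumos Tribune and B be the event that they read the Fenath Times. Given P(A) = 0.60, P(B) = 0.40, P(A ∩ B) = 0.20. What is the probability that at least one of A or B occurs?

Using inclusion–exclusion:
P(A ∪ B) = 0.60 + 0.40 − 0.20 = 0.80

0.80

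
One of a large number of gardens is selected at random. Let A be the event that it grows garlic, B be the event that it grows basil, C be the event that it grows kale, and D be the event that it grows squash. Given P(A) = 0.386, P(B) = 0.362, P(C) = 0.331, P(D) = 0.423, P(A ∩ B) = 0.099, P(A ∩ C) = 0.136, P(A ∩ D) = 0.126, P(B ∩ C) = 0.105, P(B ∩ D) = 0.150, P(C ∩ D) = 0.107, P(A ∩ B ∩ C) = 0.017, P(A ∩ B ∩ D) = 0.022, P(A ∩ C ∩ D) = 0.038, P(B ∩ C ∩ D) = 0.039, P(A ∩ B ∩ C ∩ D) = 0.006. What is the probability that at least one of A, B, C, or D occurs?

Apply inclusion-exclusion:
P(A ∪ B ∪ C ∪ D) = 0.386 + 0.362 + 0.331 + 0.423 − 0.099 − 0.136 − 0.126 − 0.105 − 0.150 − 0.107 + 0.017 + 0.022 + 0.038 + 0.039 − 0.006 = 0.889

0.889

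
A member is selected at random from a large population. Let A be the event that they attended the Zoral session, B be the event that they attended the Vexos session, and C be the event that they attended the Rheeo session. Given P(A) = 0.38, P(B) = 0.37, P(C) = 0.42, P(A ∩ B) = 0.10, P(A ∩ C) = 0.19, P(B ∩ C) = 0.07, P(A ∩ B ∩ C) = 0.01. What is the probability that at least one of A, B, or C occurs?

0.82

P(A ∪ B ∪ C) = 0.38 + 0.37 + 0.42 − 0.10 − 0.19 − 0.07 + 0.01 = 0.82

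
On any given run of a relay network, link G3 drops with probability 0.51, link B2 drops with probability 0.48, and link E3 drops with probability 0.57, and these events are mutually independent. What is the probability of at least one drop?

0.890436

P(none) = (1 − 0.51) × (1 − 0.48) × (1 − 0.57) = 0.49 × 0.52 × 0.43 = 0.109564
P(at least one) = 1 − 0.109564 = 0.890436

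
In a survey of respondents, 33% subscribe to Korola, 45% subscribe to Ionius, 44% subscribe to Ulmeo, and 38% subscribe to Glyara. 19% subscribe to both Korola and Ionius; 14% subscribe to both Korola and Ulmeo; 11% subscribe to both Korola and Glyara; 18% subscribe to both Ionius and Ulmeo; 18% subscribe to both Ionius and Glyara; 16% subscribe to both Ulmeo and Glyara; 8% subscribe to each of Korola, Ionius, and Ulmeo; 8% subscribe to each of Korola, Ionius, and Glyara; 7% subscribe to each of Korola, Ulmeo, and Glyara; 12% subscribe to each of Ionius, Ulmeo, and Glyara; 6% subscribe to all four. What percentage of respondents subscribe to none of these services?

P(union) = 33 + 45 + 44 + 38 − 19 − 14 − 11 − 18 − 18 − 16 + 8 + 8 + 7 + 12 − 6 = 93%
P(none) = 100% − 93% = 7%

7%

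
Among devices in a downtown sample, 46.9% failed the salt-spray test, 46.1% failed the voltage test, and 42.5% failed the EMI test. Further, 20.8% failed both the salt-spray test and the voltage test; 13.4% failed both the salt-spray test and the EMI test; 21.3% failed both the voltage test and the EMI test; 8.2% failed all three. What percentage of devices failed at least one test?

Apply inclusion-exclusion:
P(at least one) = 46.9 + 46.1 + 42.5 − 20.8 − 13.4 − 21.3 + 8.2 = 88.2%

88.2%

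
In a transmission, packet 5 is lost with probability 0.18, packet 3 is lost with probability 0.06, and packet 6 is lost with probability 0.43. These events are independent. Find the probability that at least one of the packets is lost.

P(none) = (1 − 0.18) × (1 − 0.06) × (1 − 0.43) = 0.82 × 0.94 × 0.57 = 0.439356
P(at least one) = 1 − 0.439356 = 0.560644

0.560644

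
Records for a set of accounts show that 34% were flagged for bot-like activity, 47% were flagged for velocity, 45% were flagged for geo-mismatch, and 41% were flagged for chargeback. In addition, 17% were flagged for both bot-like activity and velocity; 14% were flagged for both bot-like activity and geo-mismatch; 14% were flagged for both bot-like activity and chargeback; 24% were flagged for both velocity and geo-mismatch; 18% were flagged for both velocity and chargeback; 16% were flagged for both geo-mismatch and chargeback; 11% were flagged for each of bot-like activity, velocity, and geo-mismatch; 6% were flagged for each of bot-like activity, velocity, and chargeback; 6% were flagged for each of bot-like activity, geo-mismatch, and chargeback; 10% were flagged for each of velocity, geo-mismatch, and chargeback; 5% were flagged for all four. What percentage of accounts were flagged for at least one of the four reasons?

92%

P(union) = 34 + 47 + 45 + 41 − 17 − 14 − 14 − 24 − 18 − 16 + 11 + 6 + 6 + 10 − 5 = 92%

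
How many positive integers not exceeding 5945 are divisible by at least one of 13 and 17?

Apply inclusion-exclusion:
floor(5945/13) + floor(5945/17) − floor(5945/221) = 457 + 349 − 26 = 780

780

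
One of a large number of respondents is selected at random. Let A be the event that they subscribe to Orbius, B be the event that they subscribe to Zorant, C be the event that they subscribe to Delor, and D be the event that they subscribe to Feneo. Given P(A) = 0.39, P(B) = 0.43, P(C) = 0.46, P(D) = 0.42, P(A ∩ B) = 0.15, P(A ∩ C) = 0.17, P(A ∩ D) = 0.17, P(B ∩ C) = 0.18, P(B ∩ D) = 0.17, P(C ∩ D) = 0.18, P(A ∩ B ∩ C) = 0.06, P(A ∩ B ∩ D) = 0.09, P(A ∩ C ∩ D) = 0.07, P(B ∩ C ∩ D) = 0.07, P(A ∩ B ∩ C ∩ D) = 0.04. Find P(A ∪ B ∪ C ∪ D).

P(A ∪ B ∪ C ∪ D) = 0.39 + 0.43 + 0.46 + 0.42 − 0.15 − 0.17 − 0.17 − 0.18 − 0.17 − 0.18 + 0.06 + 0.09 + 0.07 + 0.07 − 0.04 = 0.93

0.93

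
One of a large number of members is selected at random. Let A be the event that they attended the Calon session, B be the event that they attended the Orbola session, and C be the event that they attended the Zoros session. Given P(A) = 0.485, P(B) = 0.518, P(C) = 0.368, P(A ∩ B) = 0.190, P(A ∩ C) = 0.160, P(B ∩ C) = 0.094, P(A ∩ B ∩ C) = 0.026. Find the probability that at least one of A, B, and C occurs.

0.953

Apply inclusion-exclusion:
P(A ∪ B ∪ C) = 0.485 + 0.518 + 0.368 − 0.190 − 0.160 − 0.094 + 0.026 = 0.953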